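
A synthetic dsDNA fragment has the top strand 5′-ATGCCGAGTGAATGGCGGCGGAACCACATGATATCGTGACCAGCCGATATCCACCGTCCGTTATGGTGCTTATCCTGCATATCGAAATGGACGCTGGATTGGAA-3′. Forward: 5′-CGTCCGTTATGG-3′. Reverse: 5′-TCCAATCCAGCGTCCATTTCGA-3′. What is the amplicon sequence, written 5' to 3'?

5'-CGTCCGTTATGGTGCTTATCCTGCATATCGAAATGGACGCTGGATTGGA-3'

The forward primer matches the template at positions 55–66.
Taking the reverse complement of TCCAATCCAGCGTCCATTTCGA gives TCGAAATGGACGCTGGATTGGA, found at positions 82–103 on the template; the primer anneals here to the top strand with its 3' end pointing upstream.
The product is the template from position 55 through 103 (49 bp).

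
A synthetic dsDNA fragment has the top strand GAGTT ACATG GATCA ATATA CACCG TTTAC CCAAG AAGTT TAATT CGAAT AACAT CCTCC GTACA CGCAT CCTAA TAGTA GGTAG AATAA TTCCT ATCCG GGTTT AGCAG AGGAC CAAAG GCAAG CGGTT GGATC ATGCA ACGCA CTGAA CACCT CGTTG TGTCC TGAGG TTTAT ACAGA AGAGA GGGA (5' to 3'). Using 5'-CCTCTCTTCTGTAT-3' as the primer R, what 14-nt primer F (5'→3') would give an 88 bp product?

5'-GGGTTTAGCAGAGG-3'

The reverse primer's reverse complement ATACAGAAGAGAGG matches the template at positions 174–187, so the product ends at position 187.
An 88 bp product then starts at position 187 − 88 + 1 = 100.
The forward primer is identical to the top strand there: GGGTTTAGCAGAGG.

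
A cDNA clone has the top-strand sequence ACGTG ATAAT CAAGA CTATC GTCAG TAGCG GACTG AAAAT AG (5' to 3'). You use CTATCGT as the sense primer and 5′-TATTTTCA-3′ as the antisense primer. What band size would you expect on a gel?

The forward primer matches the template at positions 16–22.
Taking the reverse complement of TATTTTCA gives TGAAAATA, found at positions 34–41 on the template; the primer anneals here to the top strand with its 3' end pointing upstream.
The product runs from position 16 to position 41, so its length is 41 − 16 + 1 = 26 bp.

26 bp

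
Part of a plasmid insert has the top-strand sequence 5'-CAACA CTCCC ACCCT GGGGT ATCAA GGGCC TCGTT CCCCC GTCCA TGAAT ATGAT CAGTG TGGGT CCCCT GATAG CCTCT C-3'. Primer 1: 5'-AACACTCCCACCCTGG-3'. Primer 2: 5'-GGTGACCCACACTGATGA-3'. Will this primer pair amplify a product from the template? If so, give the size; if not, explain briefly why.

Primer 2 (GGTGACCCACACTGATGA) does not match the top strand, and its reverse complement TCATCAGTGTGGGTCACC does not match either.
With no annealing site for primer 2, no amplification occurs.

No product — primer 2 has no binding site in the template.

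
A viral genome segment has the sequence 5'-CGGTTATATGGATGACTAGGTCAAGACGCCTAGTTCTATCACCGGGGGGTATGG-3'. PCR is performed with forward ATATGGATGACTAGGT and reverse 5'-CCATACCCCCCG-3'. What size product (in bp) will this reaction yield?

The forward primer matches the template at positions 6–21.
Taking the reverse complement of CCATACCCCCCG gives CGGGGGGTATGG, found at positions 43–54 on the template; the primer anneals here to the top strand with its 3' end pointing upstream.
Product length = (reverse-primer end) − (forward-primer start) + 1 = 54 − 6 + 1 = 49 bp.

49 bp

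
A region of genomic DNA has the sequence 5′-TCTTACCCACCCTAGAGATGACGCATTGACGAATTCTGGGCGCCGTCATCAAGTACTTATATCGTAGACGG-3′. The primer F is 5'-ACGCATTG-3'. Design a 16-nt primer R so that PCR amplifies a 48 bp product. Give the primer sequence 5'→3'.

The forward primer binds at positions 21–28, so a 48 bp product ends at position 21 + 48 − 1 = 68.
The reverse primer anneals to the top strand over positions 53–68, i.e. to GTACTTATATCGTAGA.
Its sequence written 5'→3' is the reverse complement: TCTACGATATAAGTAC.

5'-TCTACGATATAAGTAC-3'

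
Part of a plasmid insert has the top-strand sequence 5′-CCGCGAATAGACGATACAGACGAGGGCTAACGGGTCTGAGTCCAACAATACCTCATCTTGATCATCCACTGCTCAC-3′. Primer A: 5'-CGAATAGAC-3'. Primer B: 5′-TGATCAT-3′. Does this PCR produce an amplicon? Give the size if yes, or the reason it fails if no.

Primer A (CGAATAGAC) matches the top strand at positions 4–12 (3' end points downstream).
Primer B (TGATCAT) also matches the top strand directly, at positions 59–65 — its reverse complement ATGATCA is not present.
Both primers anneal to the bottom strand with 3' ends pointing the same way, so neither can prime synthesis back toward the other.

No product — both primers anneal to the same strand and extend in the same direction.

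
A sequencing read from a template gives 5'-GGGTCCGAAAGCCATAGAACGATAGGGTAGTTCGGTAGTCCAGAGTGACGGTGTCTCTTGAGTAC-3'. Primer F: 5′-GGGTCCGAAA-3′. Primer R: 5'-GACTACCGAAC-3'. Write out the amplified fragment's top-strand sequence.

5'-GGGTCCGAAAGCCATAGAACGATAGGGTAGTTCGGTAGTC-3'

The forward primer matches the template at positions 1–10.
The reverse primer's reverse complement is GTTCGGTAGTC, which matches the template at positions 30–40.
The product is the template from position 1 through 40 (40 bp).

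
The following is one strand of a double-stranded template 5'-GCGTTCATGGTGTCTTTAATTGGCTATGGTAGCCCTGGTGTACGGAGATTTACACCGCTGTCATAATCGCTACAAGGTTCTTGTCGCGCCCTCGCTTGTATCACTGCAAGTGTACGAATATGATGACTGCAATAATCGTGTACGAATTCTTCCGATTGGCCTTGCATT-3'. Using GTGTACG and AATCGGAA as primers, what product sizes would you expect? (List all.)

The forward primer GTGTACG matches the top strand at positions 38–44, 110–116, 138–144.
The reverse primer's reverse complement is TTCCGATT, matching at positions 150–157.
Each forward site pairs with the reverse site to give a product ending at position 157: sizes 120, 48, 20 bp.

120 bp, 48 bp, 20 bp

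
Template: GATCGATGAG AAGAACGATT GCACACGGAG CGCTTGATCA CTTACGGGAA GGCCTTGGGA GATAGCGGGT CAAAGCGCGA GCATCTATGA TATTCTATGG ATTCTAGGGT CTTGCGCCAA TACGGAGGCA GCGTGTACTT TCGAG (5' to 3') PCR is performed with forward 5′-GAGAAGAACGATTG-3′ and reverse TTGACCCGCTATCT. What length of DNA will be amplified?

66 bp

Scanning the template, GAGAAGAACGATTG occurs at positions 8–21; this primer anneals to the bottom strand there with its 3' end pointing downstream.
Taking the reverse complement of TTGACCCGCTATCT gives AGATAGCGGGTCAA, found at positions 60–73 on the template; the primer anneals here to the top strand with its 3' end pointing upstream.
Product length = (reverse-primer end) − (forward-primer start) + 1 = 73 − 8 + 1 = 66 bp.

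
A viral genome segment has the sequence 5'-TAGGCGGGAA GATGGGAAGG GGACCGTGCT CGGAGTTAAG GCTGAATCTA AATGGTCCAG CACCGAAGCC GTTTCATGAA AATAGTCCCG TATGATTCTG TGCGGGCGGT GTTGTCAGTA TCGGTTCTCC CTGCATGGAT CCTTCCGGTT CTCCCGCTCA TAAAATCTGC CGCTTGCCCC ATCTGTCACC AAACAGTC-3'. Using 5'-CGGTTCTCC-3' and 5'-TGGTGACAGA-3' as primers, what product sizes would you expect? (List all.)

The forward primer CGGTTCTCC matches the top strand at positions 122–130, 146–154.
The reverse primer's reverse complement is TCTGTCACCA, matching at positions 182–191.
Each forward site pairs with the reverse site to give a product ending at position 191: sizes 70, 46 bp.

70 bp, 46 bp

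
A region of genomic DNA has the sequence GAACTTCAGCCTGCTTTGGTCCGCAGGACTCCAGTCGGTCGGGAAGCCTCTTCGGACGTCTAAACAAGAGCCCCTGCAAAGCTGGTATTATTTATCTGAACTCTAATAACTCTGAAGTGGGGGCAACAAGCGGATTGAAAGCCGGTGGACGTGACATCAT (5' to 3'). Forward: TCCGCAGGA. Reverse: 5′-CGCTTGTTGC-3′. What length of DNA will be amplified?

113 bp

The forward primer matches the template at positions 20–28.
Reverse complement of the reverse primer: GCAACAAGCG. This occurs on the top strand at positions 123–132.
Amplicon spans positions 20–132: 113 bp.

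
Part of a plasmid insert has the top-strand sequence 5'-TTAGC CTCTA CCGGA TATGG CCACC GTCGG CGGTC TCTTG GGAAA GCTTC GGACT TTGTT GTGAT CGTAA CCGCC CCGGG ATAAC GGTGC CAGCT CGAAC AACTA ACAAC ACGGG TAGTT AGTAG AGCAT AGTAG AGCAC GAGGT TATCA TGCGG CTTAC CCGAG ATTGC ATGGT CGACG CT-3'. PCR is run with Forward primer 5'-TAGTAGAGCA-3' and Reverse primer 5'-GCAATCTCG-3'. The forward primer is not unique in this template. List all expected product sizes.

51 bp, 41 bp

The forward primer TAGTAGAGCA matches the top strand at positions 120–129, 130–139.
The reverse primer's reverse complement is CGAGATTGC, matching at positions 162–170.
Each forward site pairs with the reverse site to give a product ending at position 170: sizes 51, 41 bp.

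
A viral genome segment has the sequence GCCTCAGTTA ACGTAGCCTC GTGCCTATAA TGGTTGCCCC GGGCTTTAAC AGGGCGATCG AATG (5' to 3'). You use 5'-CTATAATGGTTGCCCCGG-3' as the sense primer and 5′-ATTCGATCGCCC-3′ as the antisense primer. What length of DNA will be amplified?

Scanning the template, CTATAATGGTTGCCCCGG occurs at positions 25–42; this primer anneals to the bottom strand there with its 3' end pointing downstream.
Reverse complement of the reverse primer: GGGCGATCGAAT. This occurs on the top strand at positions 52–63.
The product runs from position 25 to position 63, so its length is 63 − 25 + 1 = 39 bp.

39 bp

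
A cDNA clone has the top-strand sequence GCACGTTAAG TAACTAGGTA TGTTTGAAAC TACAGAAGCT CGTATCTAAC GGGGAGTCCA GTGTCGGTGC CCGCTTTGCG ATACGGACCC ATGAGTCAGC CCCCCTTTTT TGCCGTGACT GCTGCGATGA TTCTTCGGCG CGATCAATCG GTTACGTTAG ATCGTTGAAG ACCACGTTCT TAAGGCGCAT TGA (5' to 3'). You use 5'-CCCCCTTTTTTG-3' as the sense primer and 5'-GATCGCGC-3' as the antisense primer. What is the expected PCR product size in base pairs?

45 bp

The forward primer matches the template at positions 101–112.
The reverse primer's reverse complement is GCGCGATC, which matches the template at positions 138–145.
The product runs from position 101 to position 145, so its length is 145 − 101 + 1 = 45 bp.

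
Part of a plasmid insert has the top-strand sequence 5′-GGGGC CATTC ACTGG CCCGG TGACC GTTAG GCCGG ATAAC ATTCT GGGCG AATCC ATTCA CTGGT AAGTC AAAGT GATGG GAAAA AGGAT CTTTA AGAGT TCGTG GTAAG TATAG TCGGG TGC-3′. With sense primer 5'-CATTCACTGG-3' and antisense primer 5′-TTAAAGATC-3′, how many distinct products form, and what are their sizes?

Two products: 91 bp, 42 bp

The forward primer CATTCACTGG matches the top strand at positions 6–15, 55–64.
The reverse primer's reverse complement is GATCTTTAA, matching at positions 88–96.
Each forward site pairs with the reverse site to give a product ending at position 96: sizes 91, 42 bp.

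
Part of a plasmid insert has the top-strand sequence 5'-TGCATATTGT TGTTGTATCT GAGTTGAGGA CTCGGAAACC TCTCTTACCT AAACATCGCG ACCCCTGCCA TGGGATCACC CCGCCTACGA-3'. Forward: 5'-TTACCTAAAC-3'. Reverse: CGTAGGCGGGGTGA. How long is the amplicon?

Forward primer TTACCTAAAC is found on the top strand at positions 45–54.
Reverse complement of the reverse primer: TCACCCCGCCTACG. This occurs on the top strand at positions 76–89.
Amplicon spans positions 45–89: 45 bp.

45 bp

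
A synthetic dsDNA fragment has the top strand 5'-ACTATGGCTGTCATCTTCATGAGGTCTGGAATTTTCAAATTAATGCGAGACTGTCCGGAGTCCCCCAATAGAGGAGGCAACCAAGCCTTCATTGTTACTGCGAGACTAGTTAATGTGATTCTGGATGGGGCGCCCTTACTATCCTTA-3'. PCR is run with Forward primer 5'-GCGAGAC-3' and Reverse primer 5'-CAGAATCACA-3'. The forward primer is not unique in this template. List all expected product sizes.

The forward primer GCGAGAC matches the top strand at positions 45–51, 100–106.
The reverse primer's reverse complement is TGTGATTCTG, matching at positions 114–123.
Each forward site pairs with the reverse site to give a product ending at position 123: sizes 79, 24 bp.

79 bp, 24 bp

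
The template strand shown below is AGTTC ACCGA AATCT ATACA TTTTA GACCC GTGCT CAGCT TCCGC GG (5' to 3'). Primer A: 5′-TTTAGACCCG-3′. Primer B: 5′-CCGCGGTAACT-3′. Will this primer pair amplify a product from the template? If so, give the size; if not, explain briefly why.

Primer B (CCGCGGTAACT) does not match the top strand, and its reverse complement AGTTACCGCGG does not match either.
With no annealing site for primer B, no amplification occurs.

No product — primer B has no binding site in the template.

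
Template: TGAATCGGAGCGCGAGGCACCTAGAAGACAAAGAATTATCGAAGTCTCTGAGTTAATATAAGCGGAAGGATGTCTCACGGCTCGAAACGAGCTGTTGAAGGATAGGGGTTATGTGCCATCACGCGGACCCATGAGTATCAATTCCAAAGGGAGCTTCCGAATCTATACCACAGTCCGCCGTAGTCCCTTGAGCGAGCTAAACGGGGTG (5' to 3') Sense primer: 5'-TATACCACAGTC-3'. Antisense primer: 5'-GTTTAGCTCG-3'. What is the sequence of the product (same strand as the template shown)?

Forward primer TATACCACAGTC is found on the top strand at positions 164–175.
The reverse primer's reverse complement is CGAGCTAAAC, which matches the template at positions 193–202.
The product is the template from position 164 through 202 (39 bp).

5'-TATACCACAGTCCGCCGTAGTCCCTTGAGCGAGCTAAAC-3'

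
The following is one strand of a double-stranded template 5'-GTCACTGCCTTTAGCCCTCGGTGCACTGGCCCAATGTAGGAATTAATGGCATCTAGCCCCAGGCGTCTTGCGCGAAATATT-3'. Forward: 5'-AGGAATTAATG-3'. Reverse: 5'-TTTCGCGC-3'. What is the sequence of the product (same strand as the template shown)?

Forward primer AGGAATTAATG is found on the top strand at positions 38–48.
Reverse complement of the reverse primer: GCGCGAAA. This occurs on the top strand at positions 70–77.
The product is the template from position 38 through 77 (40 bp).

5'-AGGAATTAATGGCATCTAGCCCCAGGCGTCTTGCGCGAAA-3'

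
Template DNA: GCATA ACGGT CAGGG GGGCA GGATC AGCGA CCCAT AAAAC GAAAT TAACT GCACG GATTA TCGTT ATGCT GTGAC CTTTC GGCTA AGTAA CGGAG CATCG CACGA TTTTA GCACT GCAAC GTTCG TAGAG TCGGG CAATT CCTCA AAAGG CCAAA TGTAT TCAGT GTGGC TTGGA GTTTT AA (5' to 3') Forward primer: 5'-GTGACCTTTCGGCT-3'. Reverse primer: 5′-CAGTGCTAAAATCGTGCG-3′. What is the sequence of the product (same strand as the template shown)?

5'-GTGACCTTTCGGCTAAGTAACGGAGCATCGCACGATTTTAGCACTG-3'

The forward primer matches the template at positions 71–84.
Taking the reverse complement of CAGTGCTAAAATCGTGCG gives CGCACGATTTTAGCACTG, found at positions 99–116 on the template; the primer anneals here to the top strand with its 3' end pointing upstream.
The product is the template from position 71 through 116 (46 bp).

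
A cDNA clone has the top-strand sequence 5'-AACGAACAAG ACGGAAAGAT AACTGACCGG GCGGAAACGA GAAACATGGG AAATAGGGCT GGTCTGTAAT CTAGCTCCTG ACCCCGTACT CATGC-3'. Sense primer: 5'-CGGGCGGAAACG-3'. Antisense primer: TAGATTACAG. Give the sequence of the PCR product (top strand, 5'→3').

5'-CGGGCGGAAACGAGAAACATGGGAAATAGGGCTGGTCTGTAATCTA-3'

Forward primer CGGGCGGAAACG is found on the top strand at positions 28–39.
Taking the reverse complement of TAGATTACAG gives CTGTAATCTA, found at positions 64–73 on the template; the primer anneals here to the top strand with its 3' end pointing upstream.
The product is the template from position 28 through 73 (46 bp).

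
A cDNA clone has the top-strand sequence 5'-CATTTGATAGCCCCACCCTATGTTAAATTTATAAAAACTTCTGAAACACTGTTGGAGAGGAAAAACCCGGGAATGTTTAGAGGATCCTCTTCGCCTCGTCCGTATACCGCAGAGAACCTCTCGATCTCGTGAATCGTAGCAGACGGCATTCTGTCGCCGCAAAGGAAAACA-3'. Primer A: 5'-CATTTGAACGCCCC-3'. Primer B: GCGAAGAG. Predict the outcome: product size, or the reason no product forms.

No product — primer A has no binding site in the template.

Primer A (CATTTGAACGCCCC) does not match the top strand, and its reverse complement GGGGCGTTCAAATG does not match either.
With no annealing site for primer A, no amplification occurs.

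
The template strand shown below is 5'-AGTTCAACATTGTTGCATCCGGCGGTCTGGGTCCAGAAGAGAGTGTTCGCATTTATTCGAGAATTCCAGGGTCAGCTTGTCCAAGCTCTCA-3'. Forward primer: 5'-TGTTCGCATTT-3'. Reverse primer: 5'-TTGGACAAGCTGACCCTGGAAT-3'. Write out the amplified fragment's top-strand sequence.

5'-TGTTCGCATTTATTCGAGAATTCCAGGGTCAGCTTGTCCAA-3'

The forward primer matches the template at positions 44–54.
Reverse complement of the reverse primer: ATTCCAGGGTCAGCTTGTCCAA. This occurs on the top strand at positions 63–84.
The product is the template from position 44 through 84 (41 bp).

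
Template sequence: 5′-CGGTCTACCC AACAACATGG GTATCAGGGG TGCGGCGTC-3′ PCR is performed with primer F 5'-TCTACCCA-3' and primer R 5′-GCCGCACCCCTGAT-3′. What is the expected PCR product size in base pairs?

33 bp

Forward primer TCTACCCA is found on the top strand at positions 4–11.
Reverse complement of the reverse primer: ATCAGGGGTGCGGC. This occurs on the top strand at positions 23–36.
Amplicon spans positions 4–36: 33 bp.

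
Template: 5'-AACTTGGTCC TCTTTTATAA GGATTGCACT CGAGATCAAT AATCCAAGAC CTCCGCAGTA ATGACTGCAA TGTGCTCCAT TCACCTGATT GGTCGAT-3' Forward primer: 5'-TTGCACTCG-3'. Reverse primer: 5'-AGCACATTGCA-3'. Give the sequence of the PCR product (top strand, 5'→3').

5'-TTGCACTCGAGATCAATAATCCAAGACCTCCGCAGTAATGACTGCAATGTGCT-3'

Scanning the template, TTGCACTCG occurs at positions 24–32; this primer anneals to the bottom strand there with its 3' end pointing downstream.
The reverse primer's reverse complement is TGCAATGTGCT, which matches the template at positions 66–76.
The product is the template from position 24 through 76 (53 bp).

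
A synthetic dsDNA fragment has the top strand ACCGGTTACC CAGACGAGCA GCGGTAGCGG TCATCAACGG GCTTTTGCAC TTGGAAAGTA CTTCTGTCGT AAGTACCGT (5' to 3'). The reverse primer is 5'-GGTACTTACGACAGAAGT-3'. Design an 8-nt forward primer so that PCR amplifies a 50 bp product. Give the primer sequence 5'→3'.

The reverse primer's reverse complement ACTTCTGTCGTAAGTACC matches the template at positions 60–77, so the product ends at position 77.
A 50 bp product then starts at position 77 − 50 + 1 = 28.
The forward primer is identical to the top strand there: CGGTCATC.

5'-CGGTCATC-3'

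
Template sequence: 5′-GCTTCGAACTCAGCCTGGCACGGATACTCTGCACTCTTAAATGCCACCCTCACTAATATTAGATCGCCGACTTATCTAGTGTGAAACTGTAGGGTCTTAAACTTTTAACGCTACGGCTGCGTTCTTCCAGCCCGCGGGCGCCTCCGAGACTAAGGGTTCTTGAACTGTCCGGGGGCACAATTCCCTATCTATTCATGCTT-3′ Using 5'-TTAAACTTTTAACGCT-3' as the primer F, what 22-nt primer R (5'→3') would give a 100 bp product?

5'-ATGAATAGATAGGGAATTGTGC-3'

The forward primer binds at positions 97–112, so a 100 bp product ends at position 97 + 100 − 1 = 196.
The reverse primer anneals to the top strand over positions 175–196, i.e. to GCACAATTCCCTATCTATTCAT.
Its sequence written 5'→3' is the reverse complement: ATGAATAGATAGGGAATTGTGC.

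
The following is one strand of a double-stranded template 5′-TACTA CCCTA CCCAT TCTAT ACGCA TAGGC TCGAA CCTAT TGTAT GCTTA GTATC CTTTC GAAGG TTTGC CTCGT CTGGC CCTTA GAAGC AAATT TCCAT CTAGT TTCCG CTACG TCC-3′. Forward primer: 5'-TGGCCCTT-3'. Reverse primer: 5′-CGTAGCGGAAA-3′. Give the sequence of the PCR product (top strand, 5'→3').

The forward primer matches the template at positions 77–84.
Reverse complement of the reverse primer: TTTCCGCTACG. This occurs on the top strand at positions 105–115.
The product is the template from position 77 through 115 (39 bp).

5'-TGGCCCTTAGAAGCAAATTTCCATCTAGTTTCCGCTACG-3'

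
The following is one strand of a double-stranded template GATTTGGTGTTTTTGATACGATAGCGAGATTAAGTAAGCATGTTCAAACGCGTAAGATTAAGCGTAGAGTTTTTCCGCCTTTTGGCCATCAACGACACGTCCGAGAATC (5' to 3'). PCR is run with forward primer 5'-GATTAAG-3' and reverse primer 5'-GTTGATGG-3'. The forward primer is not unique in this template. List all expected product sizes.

The forward primer GATTAAG matches the top strand at positions 28–34, 56–62.
The reverse primer's reverse complement is CCATCAAC, matching at positions 86–93.
Each forward site pairs with the reverse site to give a product ending at position 93: sizes 66, 38 bp.

66 bp, 38 bp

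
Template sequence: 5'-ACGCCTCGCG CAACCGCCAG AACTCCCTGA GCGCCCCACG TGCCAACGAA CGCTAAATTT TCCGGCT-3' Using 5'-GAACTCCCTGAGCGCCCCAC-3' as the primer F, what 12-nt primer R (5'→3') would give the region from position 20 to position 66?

5'-GCCGGAAAATTT-3'

The product's 3' end on the top strand is position 66.
The reverse primer anneals to the top strand over positions 55–66, i.e. to AAATTTTCCGGC.
Its sequence written 5'→3' is the reverse complement: GCCGGAAAATTT.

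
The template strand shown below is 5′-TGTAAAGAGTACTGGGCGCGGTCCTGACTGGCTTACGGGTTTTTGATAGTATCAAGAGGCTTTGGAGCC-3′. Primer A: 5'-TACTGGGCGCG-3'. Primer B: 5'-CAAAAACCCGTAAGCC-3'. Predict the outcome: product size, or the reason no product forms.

Primer A (TACTGGGCGCG) matches the top strand at positions 10–20; it acts as a forward primer.
Primer B's reverse complement is GGCTTACGGGTTTTTG, matching the top strand at positions 30–45; it acts as a reverse primer.
The 3' ends face each other across positions 10–45, giving a 36 bp product.

Yes — a 36 bp product.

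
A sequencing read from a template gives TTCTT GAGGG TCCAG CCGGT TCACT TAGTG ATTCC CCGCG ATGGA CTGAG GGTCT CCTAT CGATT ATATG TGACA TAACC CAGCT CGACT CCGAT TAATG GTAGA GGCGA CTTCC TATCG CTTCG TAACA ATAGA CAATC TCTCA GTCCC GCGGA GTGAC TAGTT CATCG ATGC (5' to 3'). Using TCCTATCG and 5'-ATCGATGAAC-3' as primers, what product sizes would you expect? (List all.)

The forward primer TCCTATCG matches the top strand at positions 55–62, 113–120.
The reverse primer's reverse complement is GTTCATCGAT, matching at positions 163–172.
Each forward site pairs with the reverse site to give a product ending at position 172: sizes 118, 60 bp.

118 bp, 60 bp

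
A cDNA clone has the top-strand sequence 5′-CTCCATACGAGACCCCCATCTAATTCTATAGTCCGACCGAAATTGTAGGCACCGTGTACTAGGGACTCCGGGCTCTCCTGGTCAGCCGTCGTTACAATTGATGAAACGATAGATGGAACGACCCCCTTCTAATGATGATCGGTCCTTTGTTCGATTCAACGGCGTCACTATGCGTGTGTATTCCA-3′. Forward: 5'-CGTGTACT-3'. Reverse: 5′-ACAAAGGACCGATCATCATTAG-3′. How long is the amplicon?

Forward primer CGTGTACT is found on the top strand at positions 53–60.
Reverse complement of the reverse primer: CTAATGATGATCGGTCCTTTGT. This occurs on the top strand at positions 129–150.
Product length = (reverse-primer end) − (forward-primer start) + 1 = 150 − 53 + 1 = 98 bp.

98 bp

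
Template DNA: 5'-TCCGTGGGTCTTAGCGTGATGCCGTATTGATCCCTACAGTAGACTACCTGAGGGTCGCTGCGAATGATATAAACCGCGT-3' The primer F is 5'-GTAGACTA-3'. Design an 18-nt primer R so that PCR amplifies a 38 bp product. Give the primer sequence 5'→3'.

5'-CGGTTTATATCATTCGCA-3'

The forward primer binds at positions 39–46, so a 38 bp product ends at position 39 + 38 − 1 = 76.
The reverse primer anneals to the top strand over positions 59–76, i.e. to TGCGAATGATATAAACCG.
Its sequence written 5'→3' is the reverse complement: CGGTTTATATCATTCGCA.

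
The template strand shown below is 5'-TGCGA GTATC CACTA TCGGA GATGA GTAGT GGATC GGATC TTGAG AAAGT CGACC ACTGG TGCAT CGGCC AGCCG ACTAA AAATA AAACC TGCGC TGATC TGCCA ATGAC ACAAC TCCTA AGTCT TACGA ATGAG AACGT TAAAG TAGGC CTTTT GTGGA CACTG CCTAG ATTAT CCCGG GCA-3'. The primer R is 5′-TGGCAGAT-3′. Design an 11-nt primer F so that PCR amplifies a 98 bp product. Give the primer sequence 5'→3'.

The reverse primer's reverse complement ATCTGCCA matches the template at positions 98–105, so the product ends at position 105.
A 98 bp product then starts at position 105 − 98 + 1 = 8.
The forward primer is identical to the top strand there: ATCCACTATCG.

5'-ATCCACTATCG-3'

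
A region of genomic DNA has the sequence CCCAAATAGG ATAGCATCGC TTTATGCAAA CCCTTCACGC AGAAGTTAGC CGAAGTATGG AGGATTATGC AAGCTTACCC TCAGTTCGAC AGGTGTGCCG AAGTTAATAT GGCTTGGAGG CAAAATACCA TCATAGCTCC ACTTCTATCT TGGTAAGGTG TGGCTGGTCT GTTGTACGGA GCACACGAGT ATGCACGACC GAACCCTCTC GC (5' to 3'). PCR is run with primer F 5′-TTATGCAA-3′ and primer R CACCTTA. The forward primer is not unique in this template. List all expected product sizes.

The forward primer TTATGCAA matches the top strand at positions 22–29, 65–72.
The reverse primer's reverse complement is TAAGGTG, matching at positions 154–160.
Each forward site pairs with the reverse site to give a product ending at position 160: sizes 139, 96 bp.

139 bp, 96 bp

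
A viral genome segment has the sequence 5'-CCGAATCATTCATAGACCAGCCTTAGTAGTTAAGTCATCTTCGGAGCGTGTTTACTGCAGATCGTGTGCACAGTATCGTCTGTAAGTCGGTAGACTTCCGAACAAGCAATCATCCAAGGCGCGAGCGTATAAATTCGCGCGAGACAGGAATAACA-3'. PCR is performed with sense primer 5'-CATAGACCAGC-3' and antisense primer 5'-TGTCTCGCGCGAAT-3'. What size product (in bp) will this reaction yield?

Forward primer CATAGACCAGC is found on the top strand at positions 11–21.
Reverse complement of the reverse primer: ATTCGCGCGAGACA. This occurs on the top strand at positions 133–146.
The product runs from position 11 to position 146, so its length is 146 − 11 + 1 = 136 bp.

136 bp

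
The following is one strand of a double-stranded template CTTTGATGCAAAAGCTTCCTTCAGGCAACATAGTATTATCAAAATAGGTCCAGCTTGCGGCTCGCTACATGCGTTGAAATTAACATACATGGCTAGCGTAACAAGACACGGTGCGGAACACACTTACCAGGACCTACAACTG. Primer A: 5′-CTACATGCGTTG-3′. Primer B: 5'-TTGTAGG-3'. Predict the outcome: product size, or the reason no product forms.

Primer A (CTACATGCGTTG) matches the top strand at positions 65–76; it acts as a forward primer.
Primer B's reverse complement is CCTACAA, matching the top strand at positions 133–139; it acts as a reverse primer.
The 3' ends face each other across positions 65–139, giving a 75 bp product.

Yes — a 75 bp product.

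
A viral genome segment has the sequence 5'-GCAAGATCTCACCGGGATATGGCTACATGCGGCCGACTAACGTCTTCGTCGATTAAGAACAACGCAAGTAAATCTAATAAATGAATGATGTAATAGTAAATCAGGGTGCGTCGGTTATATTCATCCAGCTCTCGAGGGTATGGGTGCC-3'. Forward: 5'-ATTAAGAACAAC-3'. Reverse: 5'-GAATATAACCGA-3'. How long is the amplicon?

The forward primer matches the template at positions 52–63.
Reverse complement of the reverse primer: TCGGTTATATTC. This occurs on the top strand at positions 111–122.
Product length = (reverse-primer end) − (forward-primer start) + 1 = 122 − 52 + 1 = 71 bp.

71 bp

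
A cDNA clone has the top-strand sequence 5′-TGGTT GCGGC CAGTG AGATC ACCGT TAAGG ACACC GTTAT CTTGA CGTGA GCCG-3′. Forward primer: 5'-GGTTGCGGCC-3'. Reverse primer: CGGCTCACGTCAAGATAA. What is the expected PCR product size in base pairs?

53 bp

Scanning the template, GGTTGCGGCC occurs at positions 2–11; this primer anneals to the bottom strand there with its 3' end pointing downstream.
Reverse complement of the reverse primer: TTATCTTGACGTGAGCCG. This occurs on the top strand at positions 37–54.
Product length = (reverse-primer end) − (forward-primer start) + 1 = 54 − 2 + 1 = 53 bp.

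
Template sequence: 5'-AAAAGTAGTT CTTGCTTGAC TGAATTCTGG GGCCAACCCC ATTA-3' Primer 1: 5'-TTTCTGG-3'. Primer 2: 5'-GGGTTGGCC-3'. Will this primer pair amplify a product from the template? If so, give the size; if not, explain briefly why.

No product — primer 1 has no binding site in the template.

Primer 1 (TTTCTGG) does not match the top strand, and its reverse complement CCAGAAA does not match either.
With no annealing site for primer 1, no amplification occurs.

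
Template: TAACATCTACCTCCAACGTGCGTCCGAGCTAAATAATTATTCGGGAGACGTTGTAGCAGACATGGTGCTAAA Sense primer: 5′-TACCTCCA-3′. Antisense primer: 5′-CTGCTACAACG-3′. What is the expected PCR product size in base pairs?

52 bp

The forward primer matches the template at positions 8–15.
Taking the reverse complement of CTGCTACAACG gives CGTTGTAGCAG, found at positions 49–59 on the template; the primer anneals here to the top strand with its 3' end pointing upstream.
Amplicon spans positions 8–59: 52 bp.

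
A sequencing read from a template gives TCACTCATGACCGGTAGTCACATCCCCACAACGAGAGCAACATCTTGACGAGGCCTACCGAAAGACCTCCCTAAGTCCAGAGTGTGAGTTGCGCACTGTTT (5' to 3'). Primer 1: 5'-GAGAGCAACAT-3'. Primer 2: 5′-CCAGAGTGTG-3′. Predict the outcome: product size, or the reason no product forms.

No product — both primers anneal to the same strand and extend in the same direction.

Primer 1 (GAGAGCAACAT) matches the top strand at positions 33–43 (3' end points downstream).
Primer 2 (CCAGAGTGTG) also matches the top strand directly, at positions 77–86 — its reverse complement CACACTCTGG is not present.
Both primers anneal to the bottom strand with 3' ends pointing the same way, so neither can prime synthesis back toward the other.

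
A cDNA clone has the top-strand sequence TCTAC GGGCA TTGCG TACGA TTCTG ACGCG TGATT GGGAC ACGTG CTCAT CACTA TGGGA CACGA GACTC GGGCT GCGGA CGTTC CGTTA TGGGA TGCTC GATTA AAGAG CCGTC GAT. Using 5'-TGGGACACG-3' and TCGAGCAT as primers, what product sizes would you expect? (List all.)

68 bp, 47 bp

The forward primer TGGGACACG matches the top strand at positions 35–43, 56–64.
The reverse primer's reverse complement is ATGCTCGA, matching at positions 95–102.
Each forward site pairs with the reverse site to give a product ending at position 102: sizes 68, 47 bp.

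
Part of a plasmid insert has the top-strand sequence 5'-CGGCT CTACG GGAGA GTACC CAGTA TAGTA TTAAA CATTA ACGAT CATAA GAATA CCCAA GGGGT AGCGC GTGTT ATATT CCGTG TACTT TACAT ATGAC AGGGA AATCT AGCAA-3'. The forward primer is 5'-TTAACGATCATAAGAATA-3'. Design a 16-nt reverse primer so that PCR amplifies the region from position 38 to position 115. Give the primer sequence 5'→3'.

The product's 3' end on the top strand is position 115.
The reverse primer anneals to the top strand over positions 100–115, i.e. to CAGGGAAATCTAGCAA.
Its sequence written 5'→3' is the reverse complement: TTGCTAGATTTCCCTG.

5'-TTGCTAGATTTCCCTG-3'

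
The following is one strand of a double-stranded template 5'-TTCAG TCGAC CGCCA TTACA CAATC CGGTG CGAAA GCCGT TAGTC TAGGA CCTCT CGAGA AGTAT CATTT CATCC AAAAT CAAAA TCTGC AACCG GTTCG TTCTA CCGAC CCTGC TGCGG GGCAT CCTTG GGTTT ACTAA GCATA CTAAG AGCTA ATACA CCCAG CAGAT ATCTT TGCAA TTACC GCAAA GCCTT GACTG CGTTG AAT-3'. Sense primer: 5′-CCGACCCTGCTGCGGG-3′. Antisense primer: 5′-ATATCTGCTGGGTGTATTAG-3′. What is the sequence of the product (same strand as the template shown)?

Forward primer CCGACCCTGCTGCGGG is found on the top strand at positions 106–121.
Taking the reverse complement of ATATCTGCTGGGTGTATTAG gives CTAATACACCCAGCAGATAT, found at positions 153–172 on the template; the primer anneals here to the top strand with its 3' end pointing upstream.
The product is the template from position 106 through 172 (67 bp).

5'-CCGACCCTGCTGCGGGGCATCCTTGGGTTTACTAAGCATACTAAGAGCTAATACACCCAGCAGATAT-3'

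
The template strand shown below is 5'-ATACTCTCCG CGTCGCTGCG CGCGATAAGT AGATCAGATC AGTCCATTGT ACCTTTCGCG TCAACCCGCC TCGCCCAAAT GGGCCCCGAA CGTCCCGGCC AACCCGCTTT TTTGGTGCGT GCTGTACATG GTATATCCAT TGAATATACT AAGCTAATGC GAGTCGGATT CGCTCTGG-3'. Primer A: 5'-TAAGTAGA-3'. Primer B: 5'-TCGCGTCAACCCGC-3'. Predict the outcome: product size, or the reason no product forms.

Primer A (TAAGTAGA) matches the top strand at positions 26–33 (3' end points downstream).
Primer B (TCGCGTCAACCCGC) also matches the top strand directly, at positions 56–69 — its reverse complement GCGGGTTGACGCGA is not present.
Both primers anneal to the bottom strand with 3' ends pointing the same way, so neither can prime synthesis back toward the other.

No product — both primers anneal to the same strand and extend in the same direction.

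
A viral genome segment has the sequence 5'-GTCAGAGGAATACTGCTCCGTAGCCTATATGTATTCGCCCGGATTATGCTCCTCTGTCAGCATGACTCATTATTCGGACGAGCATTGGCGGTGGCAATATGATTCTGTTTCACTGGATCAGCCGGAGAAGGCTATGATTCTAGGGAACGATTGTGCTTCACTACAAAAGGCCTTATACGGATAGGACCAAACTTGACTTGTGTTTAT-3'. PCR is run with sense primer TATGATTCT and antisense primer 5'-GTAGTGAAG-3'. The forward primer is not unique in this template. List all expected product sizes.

The forward primer TATGATTCT matches the top strand at positions 98–106, 133–141.
The reverse primer's reverse complement is CTTCACTAC, matching at positions 156–164.
Each forward site pairs with the reverse site to give a product ending at position 164: sizes 67, 32 bp.

67 bp, 32 bp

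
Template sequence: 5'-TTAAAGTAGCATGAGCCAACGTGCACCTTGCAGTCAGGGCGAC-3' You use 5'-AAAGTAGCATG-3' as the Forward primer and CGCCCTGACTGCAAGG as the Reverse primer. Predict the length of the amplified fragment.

39 bp

Scanning the template, AAAGTAGCATG occurs at positions 3–13; this primer anneals to the bottom strand there with its 3' end pointing downstream.
Reverse complement of the reverse primer: CCTTGCAGTCAGGGCG. This occurs on the top strand at positions 26–41.
The product runs from position 3 to position 41, so its length is 41 − 3 + 1 = 39 bp.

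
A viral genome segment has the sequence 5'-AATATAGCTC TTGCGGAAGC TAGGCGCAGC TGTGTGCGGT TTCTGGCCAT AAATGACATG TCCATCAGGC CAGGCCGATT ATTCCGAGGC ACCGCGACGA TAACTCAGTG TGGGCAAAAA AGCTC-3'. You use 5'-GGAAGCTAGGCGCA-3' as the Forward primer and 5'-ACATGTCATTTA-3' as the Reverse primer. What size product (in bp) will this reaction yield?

47 bp

Forward primer GGAAGCTAGGCGCA is found on the top strand at positions 15–28.
The reverse primer's reverse complement is TAAATGACATGT, which matches the template at positions 50–61.
Product length = (reverse-primer end) − (forward-primer start) + 1 = 61 − 15 + 1 = 47 bp.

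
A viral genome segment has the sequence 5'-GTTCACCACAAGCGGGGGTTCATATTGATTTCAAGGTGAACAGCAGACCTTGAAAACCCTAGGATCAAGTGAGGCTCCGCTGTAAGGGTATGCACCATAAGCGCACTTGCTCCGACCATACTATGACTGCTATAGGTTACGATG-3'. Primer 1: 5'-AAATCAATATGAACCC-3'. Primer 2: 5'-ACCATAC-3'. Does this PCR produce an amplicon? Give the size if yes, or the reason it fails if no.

No product — the primers' 3' ends point away from each other.

Primer 1 (AAATCAATATGAACCC) has reverse complement GGGTTCATATTGATTT, which matches the top strand at positions 16–31; primer 1 anneals to the top strand there with its 3' end pointing upstream toward position 16.
Primer 2 (ACCATAC) matches the top strand directly at positions 115–121; it anneals to the bottom strand with its 3' end pointing downstream toward position 121.
The 3' ends diverge (primer 1 extends toward position 1, primer 2 toward position 144), so the primers never converge on a shared product.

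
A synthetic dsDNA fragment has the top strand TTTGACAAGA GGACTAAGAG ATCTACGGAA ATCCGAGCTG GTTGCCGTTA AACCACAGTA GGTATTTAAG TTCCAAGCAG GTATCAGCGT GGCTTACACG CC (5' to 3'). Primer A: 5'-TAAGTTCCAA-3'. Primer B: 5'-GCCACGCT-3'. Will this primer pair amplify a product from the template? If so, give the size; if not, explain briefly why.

Primer A (TAAGTTCCAA) matches the top strand at positions 67–76; it acts as a forward primer.
Primer B's reverse complement is AGCGTGGC, matching the top strand at positions 86–93; it acts as a reverse primer.
The 3' ends face each other across positions 67–93, giving a 27 bp product.

Yes — a 27 bp product.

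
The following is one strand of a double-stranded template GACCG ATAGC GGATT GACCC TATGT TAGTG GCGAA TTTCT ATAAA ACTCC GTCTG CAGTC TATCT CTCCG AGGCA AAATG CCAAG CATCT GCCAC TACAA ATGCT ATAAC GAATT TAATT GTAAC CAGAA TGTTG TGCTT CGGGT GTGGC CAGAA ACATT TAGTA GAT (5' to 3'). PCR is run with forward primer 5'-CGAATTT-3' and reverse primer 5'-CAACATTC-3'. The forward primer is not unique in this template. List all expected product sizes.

The forward primer CGAATTT matches the top strand at positions 32–38, 110–116.
The reverse primer's reverse complement is GAATGTTG, matching at positions 128–135.
Each forward site pairs with the reverse site to give a product ending at position 135: sizes 104, 26 bp.

104 bp, 26 bp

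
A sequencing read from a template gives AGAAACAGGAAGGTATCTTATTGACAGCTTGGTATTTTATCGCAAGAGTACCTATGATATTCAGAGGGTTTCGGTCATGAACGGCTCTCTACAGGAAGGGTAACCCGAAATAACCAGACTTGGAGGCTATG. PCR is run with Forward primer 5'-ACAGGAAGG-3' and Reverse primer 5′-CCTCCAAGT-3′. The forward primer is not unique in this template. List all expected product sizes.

The forward primer ACAGGAAGG matches the top strand at positions 5–13, 91–99.
The reverse primer's reverse complement is ACTTGGAGG, matching at positions 118–126.
Each forward site pairs with the reverse site to give a product ending at position 126: sizes 122, 36 bp.

122 bp, 36 bp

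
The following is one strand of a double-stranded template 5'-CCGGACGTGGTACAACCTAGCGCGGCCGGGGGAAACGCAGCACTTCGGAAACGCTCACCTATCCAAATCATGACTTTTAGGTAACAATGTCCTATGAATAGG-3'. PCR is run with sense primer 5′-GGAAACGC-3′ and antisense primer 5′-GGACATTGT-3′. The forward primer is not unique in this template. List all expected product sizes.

The forward primer GGAAACGC matches the top strand at positions 31–38, 47–54.
The reverse primer's reverse complement is ACAATGTCC, matching at positions 84–92.
Each forward site pairs with the reverse site to give a product ending at position 92: sizes 62, 46 bp.

62 bp, 46 bp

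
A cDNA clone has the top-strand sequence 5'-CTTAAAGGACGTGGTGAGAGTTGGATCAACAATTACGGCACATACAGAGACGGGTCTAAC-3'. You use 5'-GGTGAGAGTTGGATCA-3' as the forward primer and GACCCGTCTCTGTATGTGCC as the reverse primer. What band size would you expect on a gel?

Scanning the template, GGTGAGAGTTGGATCA occurs at positions 13–28; this primer anneals to the bottom strand there with its 3' end pointing downstream.
Reverse complement of the reverse primer: GGCACATACAGAGACGGGTC. This occurs on the top strand at positions 37–56.
Product length = (reverse-primer end) − (forward-primer start) + 1 = 56 − 13 + 1 = 44 bp.

44 bp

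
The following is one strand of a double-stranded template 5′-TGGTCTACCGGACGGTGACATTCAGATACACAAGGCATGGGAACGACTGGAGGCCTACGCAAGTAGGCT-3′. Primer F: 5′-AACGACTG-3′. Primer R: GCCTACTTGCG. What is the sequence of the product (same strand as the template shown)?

5'-AACGACTGGAGGCCTACGCAAGTAGGC-3'

The forward primer matches the template at positions 42–49.
Taking the reverse complement of GCCTACTTGCG gives CGCAAGTAGGC, found at positions 58–68 on the template; the primer anneals here to the top strand with its 3' end pointing upstream.
The product is the template from position 42 through 68 (27 bp).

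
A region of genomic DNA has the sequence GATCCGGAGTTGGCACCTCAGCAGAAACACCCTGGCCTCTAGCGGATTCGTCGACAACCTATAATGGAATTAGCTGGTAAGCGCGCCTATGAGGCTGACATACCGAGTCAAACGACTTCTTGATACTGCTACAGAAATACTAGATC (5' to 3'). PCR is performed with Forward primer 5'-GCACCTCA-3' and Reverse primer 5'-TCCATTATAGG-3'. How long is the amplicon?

Scanning the template, GCACCTCA occurs at positions 13–20; this primer anneals to the bottom strand there with its 3' end pointing downstream.
The reverse primer's reverse complement is CCTATAATGGA, which matches the template at positions 58–68.
The product runs from position 13 to position 68, so its length is 68 − 13 + 1 = 56 bp.

56 bp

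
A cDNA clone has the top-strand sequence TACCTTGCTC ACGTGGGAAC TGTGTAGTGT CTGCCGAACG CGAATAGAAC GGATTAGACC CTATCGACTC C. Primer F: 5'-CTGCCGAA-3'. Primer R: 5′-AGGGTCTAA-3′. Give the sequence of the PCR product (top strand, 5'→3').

The forward primer matches the template at positions 31–38.
The reverse primer's reverse complement is TTAGACCCT, which matches the template at positions 54–62.
The product is the template from position 31 through 62 (32 bp).

5'-CTGCCGAACGCGAATAGAACGGATTAGACCCT-3'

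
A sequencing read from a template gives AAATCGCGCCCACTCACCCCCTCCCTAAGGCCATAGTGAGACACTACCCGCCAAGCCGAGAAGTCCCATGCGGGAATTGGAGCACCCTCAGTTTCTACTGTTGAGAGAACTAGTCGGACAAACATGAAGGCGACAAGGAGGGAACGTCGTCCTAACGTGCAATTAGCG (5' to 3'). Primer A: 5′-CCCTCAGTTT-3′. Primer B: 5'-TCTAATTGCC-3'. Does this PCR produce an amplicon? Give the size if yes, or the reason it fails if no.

No product — primer B has no binding site in the template.

Primer B (TCTAATTGCC) does not match the top strand, and its reverse complement GGCAATTAGA does not match either.
With no annealing site for primer B, no amplification occurs.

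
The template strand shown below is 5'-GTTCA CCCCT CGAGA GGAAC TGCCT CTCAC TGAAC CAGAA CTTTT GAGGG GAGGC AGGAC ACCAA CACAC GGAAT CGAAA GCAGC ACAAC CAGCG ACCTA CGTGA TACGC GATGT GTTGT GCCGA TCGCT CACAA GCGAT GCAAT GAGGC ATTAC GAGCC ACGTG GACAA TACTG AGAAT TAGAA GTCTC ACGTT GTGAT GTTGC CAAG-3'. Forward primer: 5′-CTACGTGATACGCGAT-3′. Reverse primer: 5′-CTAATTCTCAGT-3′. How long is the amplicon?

The forward primer matches the template at positions 98–113.
The reverse primer's reverse complement is ACTGAGAATTAG, which matches the template at positions 172–183.
Product length = (reverse-primer end) − (forward-primer start) + 1 = 183 − 98 + 1 = 86 bp.

86 bp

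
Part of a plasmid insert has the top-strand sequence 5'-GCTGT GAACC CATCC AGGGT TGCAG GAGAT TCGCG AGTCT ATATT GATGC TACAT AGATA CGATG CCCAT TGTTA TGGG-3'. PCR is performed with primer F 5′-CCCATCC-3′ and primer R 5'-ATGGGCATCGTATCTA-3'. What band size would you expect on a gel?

Scanning the template, CCCATCC occurs at positions 9–15; this primer anneals to the bottom strand there with its 3' end pointing downstream.
Taking the reverse complement of ATGGGCATCGTATCTA gives TAGATACGATGCCCAT, found at positions 55–70 on the template; the primer anneals here to the top strand with its 3' end pointing upstream.
Amplicon spans positions 9–70: 62 bp.

62 bp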